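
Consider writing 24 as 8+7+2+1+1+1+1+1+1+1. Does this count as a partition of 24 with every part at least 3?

No

The parts sum to 24, and the condition 'every summand is at least 3' is violated.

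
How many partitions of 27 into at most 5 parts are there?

There are 480 such partitions.

480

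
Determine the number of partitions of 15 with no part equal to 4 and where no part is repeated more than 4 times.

83

Enumerating by decreasing first part gives 83 partitions in all.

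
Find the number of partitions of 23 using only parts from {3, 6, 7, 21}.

2

Listing the qualifying partitions of 23:
3, 6, 7, 7
3, 3, 3, 7, 7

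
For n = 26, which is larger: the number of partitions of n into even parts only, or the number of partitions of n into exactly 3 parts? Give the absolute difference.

Partitions of 26 into even parts only: 101.
Partitions of 26 into exactly 3 parts: 56.
|101 − 56| = 45.

45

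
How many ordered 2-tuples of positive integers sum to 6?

5

A composition of 6 into 2 positive parts is chosen by placing 1 dividers among the 5 gaps between 6 units: C(5,1) = 5.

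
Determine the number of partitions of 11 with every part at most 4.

27

There are too many to list fully; the first 12 (by largest part) are:
4, 4, 3
4, 4, 2, 1
4, 4, 1, 1, 1
4, 3, 3, 1
4, 3, 2, 2
4, 3, 2, 1, 1
4, 3, 1, 1, 1, 1
4, 2, 2, 2, 1
4, 2, 2, 1, 1, 1
4, 2, 1, 1, 1, 1, 1
4, 1, 1, 1, 1, 1, 1, 1
3, 3, 3, 2
…and 15 more, for 27 total.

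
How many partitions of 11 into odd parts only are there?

They are:
11
9, 1, 1
7, 3, 1
7, 1, 1, 1, 1
5, 5, 1
5, 3, 3
5, 3, 1, 1, 1
5, 1, 1, 1, 1, 1, 1
3, 3, 3, 1, 1
3, 3, 1, 1, 1, 1, 1
3, 1, 1, 1, 1, 1, 1, 1, 1
1, 1, 1, 1, 1, 1, 1, 1, 1, 1, 1
Counting gives 12.

12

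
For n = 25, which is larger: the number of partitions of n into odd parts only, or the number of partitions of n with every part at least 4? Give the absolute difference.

Partitions of 25 into odd parts only: 142.
Partitions of 25 with every part at least 4: 57.
|142 − 57| = 85.

85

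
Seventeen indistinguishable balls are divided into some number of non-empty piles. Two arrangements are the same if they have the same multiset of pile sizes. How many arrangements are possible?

There are 297 such partitions.

297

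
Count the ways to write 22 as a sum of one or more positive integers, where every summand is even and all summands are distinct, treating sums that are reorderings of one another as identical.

12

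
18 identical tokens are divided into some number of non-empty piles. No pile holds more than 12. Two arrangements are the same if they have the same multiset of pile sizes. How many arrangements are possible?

366

A full systematic count gives 366.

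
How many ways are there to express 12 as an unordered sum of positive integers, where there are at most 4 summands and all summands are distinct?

They are:
12
11, 1
10, 2
9, 3
9, 2, 1
8, 4
8, 3, 1
7, 5
7, 4, 1
7, 3, 2
6, 5, 1
6, 4, 2
6, 3, 2, 1
5, 4, 3
5, 4, 2, 1
Counting gives 15.

15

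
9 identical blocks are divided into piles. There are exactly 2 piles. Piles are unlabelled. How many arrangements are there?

4

Enumerating:
8,1
7,2
6,3
5,4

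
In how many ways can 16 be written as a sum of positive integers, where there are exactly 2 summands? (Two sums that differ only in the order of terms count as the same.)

8

They are:
15, 1
14, 2
13, 3
12, 4
11, 5
10, 6
9, 7
8, 8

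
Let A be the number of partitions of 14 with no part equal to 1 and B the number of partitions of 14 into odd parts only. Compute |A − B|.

12

Partitions of 14 with no part equal to 1: 34.
Partitions of 14 into odd parts only: 22.
|34 − 22| = 12.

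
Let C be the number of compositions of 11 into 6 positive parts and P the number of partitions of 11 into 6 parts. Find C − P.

245

Compositions: C(10,5) = 252.
Unordered (partitions into 6 parts): 7.
Difference: 252 − 7 = 245.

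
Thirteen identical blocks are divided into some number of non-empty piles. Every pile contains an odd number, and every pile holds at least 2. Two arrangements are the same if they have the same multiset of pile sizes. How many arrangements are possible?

Listing the qualifying partitions of 13:
13
7, 3, 3
5, 5, 3

3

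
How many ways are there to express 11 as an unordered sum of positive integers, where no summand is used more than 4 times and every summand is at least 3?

6

Enumerating:
11
3+8
4+7
5+6
3+3+5
3+4+4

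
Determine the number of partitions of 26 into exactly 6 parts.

282

Direct enumeration gives 282 partitions.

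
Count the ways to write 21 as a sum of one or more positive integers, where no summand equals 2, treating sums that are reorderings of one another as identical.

Systematic enumeration (by largest part, then next-largest, …) yields 302.

302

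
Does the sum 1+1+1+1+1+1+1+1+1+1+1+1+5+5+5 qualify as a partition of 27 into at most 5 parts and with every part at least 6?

The parts sum to 27, and the condition 'there are at most 5 summands' is violated.

No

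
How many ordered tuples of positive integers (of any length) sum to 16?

There are 15 gaps and each independently is a cut or not, giving 2^15 = 32768.

32768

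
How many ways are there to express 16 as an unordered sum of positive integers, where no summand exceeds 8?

186

Counting exhaustively, 186 partitions satisfy the conditions.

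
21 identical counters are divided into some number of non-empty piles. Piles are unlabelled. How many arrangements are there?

Counting exhaustively, 792 partitions satisfy the conditions.

792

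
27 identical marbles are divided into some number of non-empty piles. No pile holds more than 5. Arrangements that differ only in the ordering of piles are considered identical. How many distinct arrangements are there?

Direct enumeration gives 480 partitions.

480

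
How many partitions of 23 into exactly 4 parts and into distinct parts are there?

39

There are too many to list fully; the first 12 (by largest part) are:
17, 3, 2, 1
16, 4, 2, 1
15, 5, 2, 1
15, 4, 3, 1
14, 6, 2, 1
14, 5, 3, 1
14, 4, 3, 2
13, 7, 2, 1
13, 6, 3, 1
13, 5, 4, 1
13, 5, 3, 2
12, 8, 2, 1
…and 27 more, for 39 total.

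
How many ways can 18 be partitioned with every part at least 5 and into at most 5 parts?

Listing the qualifying partitions of 18:
18
13 + 5
12 + 6
11 + 7
10 + 8
9 + 9
8 + 5 + 5
7 + 6 + 5
6 + 6 + 6

9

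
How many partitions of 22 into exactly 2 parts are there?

The partitions of 22 that satisfy the conditions:
1+21
2+20
3+19
4+18
5+17
6+16
7+15
8+14
9+13
10+12
11+11
That's 11 in total.

11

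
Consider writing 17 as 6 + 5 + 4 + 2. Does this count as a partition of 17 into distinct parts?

Yes

The parts sum to 17, and the condition 'all summands are distinct' holds.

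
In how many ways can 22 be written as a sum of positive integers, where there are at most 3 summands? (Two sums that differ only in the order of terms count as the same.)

52

There are too many to list fully; the first 12 (by largest part) are:
22
21 + 1
20 + 2
20 + 1 + 1
19 + 3
19 + 2 + 1
18 + 4
18 + 3 + 1
18 + 2 + 2
17 + 5
17 + 4 + 1
17 + 3 + 2
…and 40 more, for 52 total.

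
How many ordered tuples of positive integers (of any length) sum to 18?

131072

Each of the 17 gaps between 18 units is either a break or not: 2^17 = 131072.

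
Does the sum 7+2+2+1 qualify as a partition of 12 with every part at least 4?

The parts sum to 12, and the condition 'every summand is at least 4' is violated.

No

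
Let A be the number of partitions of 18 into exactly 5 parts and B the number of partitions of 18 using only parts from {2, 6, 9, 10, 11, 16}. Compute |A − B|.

49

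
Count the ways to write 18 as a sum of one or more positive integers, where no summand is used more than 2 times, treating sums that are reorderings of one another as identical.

Counting exhaustively, 135 partitions satisfy the conditions.

135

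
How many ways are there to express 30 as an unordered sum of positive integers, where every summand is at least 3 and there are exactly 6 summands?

A partial list (first 12 by largest part):
15+3+3+3+3+3
14+4+3+3+3+3
13+5+3+3+3+3
13+4+4+3+3+3
12+6+3+3+3+3
12+5+4+3+3+3
12+4+4+4+3+3
11+7+3+3+3+3
11+6+4+3+3+3
11+5+5+3+3+3
11+5+4+4+3+3
11+4+4+4+4+3
…and 46 more, for 58 total.

58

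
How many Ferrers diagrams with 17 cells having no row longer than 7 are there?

201

Systematic enumeration (by largest part, then next-largest, …) yields 201.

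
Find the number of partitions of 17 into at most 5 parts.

Counting exhaustively, 119 partitions satisfy the conditions.

119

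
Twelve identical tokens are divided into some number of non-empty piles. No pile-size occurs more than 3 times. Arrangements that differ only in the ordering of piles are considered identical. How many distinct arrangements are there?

50

A partial list (first 12 by largest part):
12
11+1
10+2
10+1+1
9+3
9+2+1
9+1+1+1
8+4
8+3+1
8+2+2
8+2+1+1
7+5
…and 38 more, for 50 total.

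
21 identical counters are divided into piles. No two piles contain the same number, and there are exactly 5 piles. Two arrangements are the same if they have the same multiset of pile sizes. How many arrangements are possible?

Enumerating:
11 + 4 + 3 + 2 + 1
10 + 5 + 3 + 2 + 1
9 + 6 + 3 + 2 + 1
9 + 5 + 4 + 2 + 1
8 + 7 + 3 + 2 + 1
8 + 6 + 4 + 2 + 1
8 + 5 + 4 + 3 + 1
7 + 6 + 5 + 2 + 1
7 + 6 + 4 + 3 + 1
7 + 5 + 4 + 3 + 2
That's 10 in total.

10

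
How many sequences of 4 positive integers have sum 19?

816

By stars and bars with positive parts, the count is C(18,3) = 816.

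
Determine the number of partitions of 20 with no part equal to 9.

571

Direct enumeration gives 571 partitions.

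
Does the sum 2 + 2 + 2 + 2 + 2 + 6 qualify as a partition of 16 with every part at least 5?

The parts sum to 16, and the condition 'every summand is at least 5' is violated.

No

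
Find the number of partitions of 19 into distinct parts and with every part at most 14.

47

There are too many to list fully; the first 12 (by largest part) are:
14 + 5
14 + 4 + 1
14 + 3 + 2
13 + 6
13 + 5 + 1
13 + 4 + 2
13 + 3 + 2 + 1
12 + 7
12 + 6 + 1
12 + 5 + 2
12 + 4 + 3
12 + 4 + 2 + 1
…and 35 more, for 47 total.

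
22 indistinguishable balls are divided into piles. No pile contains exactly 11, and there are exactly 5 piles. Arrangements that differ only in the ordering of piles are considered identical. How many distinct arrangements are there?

Systematic enumeration (by largest part, then next-largest, …) yields 108.

108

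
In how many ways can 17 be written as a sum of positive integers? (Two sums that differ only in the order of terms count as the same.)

297

A full systematic count gives 297.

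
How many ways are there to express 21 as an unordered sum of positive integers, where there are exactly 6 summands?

110

A full systematic count gives 110.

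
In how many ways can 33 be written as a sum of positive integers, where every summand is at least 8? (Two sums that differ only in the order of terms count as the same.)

23

The partitions of 33 that satisfy the conditions:
33
25+8
24+9
23+10
22+11
21+12
20+13
19+14
18+15
17+16
17+8+8
16+9+8
15+10+8
15+9+9
14+11+8
14+10+9
13+12+8
13+11+9
13+10+10
12+12+9
12+11+10
11+11+11
9+8+8+8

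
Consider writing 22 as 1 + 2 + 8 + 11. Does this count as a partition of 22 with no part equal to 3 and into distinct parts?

Yes

The parts sum to 22, and the condition 'no summand equals 3' holds; the condition 'all summands are distinct' holds.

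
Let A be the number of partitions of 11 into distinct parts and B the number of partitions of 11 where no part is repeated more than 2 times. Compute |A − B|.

15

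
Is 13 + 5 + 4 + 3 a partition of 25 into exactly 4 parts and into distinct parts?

Yes

The parts sum to 25, and the condition 'there are exactly 4 summands' holds; the condition 'all summands are distinct' holds.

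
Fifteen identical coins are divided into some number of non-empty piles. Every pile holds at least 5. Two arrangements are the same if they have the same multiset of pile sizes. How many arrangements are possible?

The partitions of 15 that satisfy the conditions:
15
10, 5
9, 6
8, 7
5, 5, 5
Counting gives 5.

5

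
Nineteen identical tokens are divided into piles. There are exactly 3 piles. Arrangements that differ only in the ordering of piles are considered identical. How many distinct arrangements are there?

30

There are too many to list fully; the first 12 (by largest part) are:
17,1,1
16,2,1
15,3,1
15,2,2
14,4,1
14,3,2
13,5,1
13,4,2
13,3,3
12,6,1
12,5,2
12,4,3
…and 18 more, for 30 total.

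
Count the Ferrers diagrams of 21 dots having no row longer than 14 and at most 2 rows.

They are:
14+7
13+8
12+9
11+10

4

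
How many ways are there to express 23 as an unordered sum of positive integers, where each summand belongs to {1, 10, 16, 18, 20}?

6

Listing the qualifying partitions of 23:
1+1+1+20
1+1+1+1+1+18
1+1+1+1+1+1+1+16
1+1+1+10+10
1+1+1+1+1+1+1+1+1+1+1+1+1+10
1+1+1+1+1+1+1+1+1+1+1+1+1+1+1+1+1+1+1+1+1+1+1
That's 6 in total.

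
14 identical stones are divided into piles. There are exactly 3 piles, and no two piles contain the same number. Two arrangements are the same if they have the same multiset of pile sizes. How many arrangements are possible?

Enumerating:
1 + 2 + 11
1 + 3 + 10
1 + 4 + 9
2 + 3 + 9
1 + 5 + 8
2 + 4 + 8
1 + 6 + 7
2 + 5 + 7
3 + 4 + 7
3 + 5 + 6
Counting gives 10.

10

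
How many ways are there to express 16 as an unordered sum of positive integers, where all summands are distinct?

32

There are too many to list fully; the first 12 (by largest part) are:
16
15, 1
14, 2
13, 3
13, 2, 1
12, 4
12, 3, 1
11, 5
11, 4, 1
11, 3, 2
10, 6
10, 5, 1
…and 20 more, for 32 total.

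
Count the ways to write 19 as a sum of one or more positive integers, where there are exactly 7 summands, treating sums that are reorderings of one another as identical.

A partial list (first 12 by largest part):
13, 1, 1, 1, 1, 1, 1
12, 2, 1, 1, 1, 1, 1
11, 3, 1, 1, 1, 1, 1
11, 2, 2, 1, 1, 1, 1
10, 4, 1, 1, 1, 1, 1
10, 3, 2, 1, 1, 1, 1
10, 2, 2, 2, 1, 1, 1
9, 5, 1, 1, 1, 1, 1
9, 4, 2, 1, 1, 1, 1
9, 3, 3, 1, 1, 1, 1
9, 3, 2, 2, 1, 1, 1
9, 2, 2, 2, 2, 1, 1
…and 53 more, for 65 total.

65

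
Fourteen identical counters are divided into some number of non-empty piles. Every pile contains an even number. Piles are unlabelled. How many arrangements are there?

They are:
14
2+12
4+10
2+2+10
6+8
2+4+8
2+2+2+8
2+6+6
4+4+6
2+2+4+6
2+2+2+2+6
2+4+4+4
2+2+2+4+4
2+2+2+2+2+4
2+2+2+2+2+2+2
That's 15 in total.

15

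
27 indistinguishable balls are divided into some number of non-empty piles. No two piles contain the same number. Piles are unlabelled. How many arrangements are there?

Counting exhaustively, 192 partitions satisfy the conditions.

192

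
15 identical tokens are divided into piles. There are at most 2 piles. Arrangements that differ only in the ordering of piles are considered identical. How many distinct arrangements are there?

They are:
15
14+1
13+2
12+3
11+4
10+5
9+6
8+7

8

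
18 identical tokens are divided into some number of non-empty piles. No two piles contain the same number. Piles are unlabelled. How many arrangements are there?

46

There are too many to list fully; the first 12 (by largest part) are:
18
17,1
16,2
15,3
15,2,1
14,4
14,3,1
13,5
13,4,1
13,3,2
12,6
12,5,1
…and 34 more, for 46 total.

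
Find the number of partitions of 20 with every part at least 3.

49

A partial list (first 12 by largest part):
20
3 + 17
4 + 16
5 + 15
6 + 14
3 + 3 + 14
7 + 13
3 + 4 + 13
8 + 12
3 + 5 + 12
4 + 4 + 12
9 + 11
…and 37 more, for 49 total.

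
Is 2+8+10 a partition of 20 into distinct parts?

The parts sum to 20, and the condition 'all summands are distinct' holds.

Yes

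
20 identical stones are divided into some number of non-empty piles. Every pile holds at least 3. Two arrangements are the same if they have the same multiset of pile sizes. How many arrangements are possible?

49

A partial list (first 12 by largest part):
20
17+3
16+4
15+5
14+6
14+3+3
13+7
13+4+3
12+8
12+5+3
12+4+4
11+9
…and 37 more, for 49 total.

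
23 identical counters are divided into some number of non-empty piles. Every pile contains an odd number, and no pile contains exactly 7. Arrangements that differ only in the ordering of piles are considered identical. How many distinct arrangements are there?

72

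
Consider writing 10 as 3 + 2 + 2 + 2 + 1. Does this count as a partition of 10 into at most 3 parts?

The parts sum to 10, and the condition 'there are at most 3 summands' is violated.

No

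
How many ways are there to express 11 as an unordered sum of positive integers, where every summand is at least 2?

14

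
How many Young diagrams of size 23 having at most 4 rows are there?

150

Counting exhaustively, 150 partitions satisfy the conditions.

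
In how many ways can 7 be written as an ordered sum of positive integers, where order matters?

64

There are 6 gaps and each independently is a cut or not, giving 2^6 = 64.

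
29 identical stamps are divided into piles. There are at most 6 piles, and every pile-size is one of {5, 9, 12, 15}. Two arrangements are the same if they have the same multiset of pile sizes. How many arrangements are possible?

3

They are:
15 + 9 + 5
12 + 12 + 5
9 + 5 + 5 + 5 + 5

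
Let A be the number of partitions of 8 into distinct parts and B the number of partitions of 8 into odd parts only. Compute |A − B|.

0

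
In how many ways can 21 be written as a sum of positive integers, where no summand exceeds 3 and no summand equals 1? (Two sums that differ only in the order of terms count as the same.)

The partitions of 21 that satisfy the conditions:
3 + 3 + 3 + 3 + 3 + 3 + 3
3 + 3 + 3 + 3 + 3 + 2 + 2 + 2
3 + 3 + 3 + 2 + 2 + 2 + 2 + 2 + 2
3 + 2 + 2 + 2 + 2 + 2 + 2 + 2 + 2 + 2
That's 4 in total.

4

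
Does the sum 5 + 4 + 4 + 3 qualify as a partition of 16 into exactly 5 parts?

The parts sum to 16, and the condition 'there are exactly 5 summands' is violated.

No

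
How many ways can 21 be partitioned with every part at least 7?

6

They are:
21
14, 7
13, 8
12, 9
11, 10
7, 7, 7
Counting gives 6.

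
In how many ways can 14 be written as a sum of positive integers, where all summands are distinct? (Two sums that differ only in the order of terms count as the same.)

22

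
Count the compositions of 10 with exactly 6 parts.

126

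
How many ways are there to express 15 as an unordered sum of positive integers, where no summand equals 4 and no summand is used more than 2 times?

45

There are too many to list fully; the first 12 (by largest part) are:
15
1, 14
2, 13
1, 1, 13
3, 12
1, 2, 12
1, 3, 11
2, 2, 11
1, 1, 2, 11
5, 10
2, 3, 10
1, 1, 3, 10
…and 33 more, for 45 total.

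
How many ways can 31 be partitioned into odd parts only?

Systematic enumeration (by largest part, then next-largest, …) yields 340.

340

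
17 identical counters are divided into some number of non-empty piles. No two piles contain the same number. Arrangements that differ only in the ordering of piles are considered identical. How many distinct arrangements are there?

38

A partial list (first 12 by largest part):
17
1 + 16
2 + 15
3 + 14
1 + 2 + 14
4 + 13
1 + 3 + 13
5 + 12
1 + 4 + 12
2 + 3 + 12
6 + 11
1 + 5 + 11
…and 26 more, for 38 total.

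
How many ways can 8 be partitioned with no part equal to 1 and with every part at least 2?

7

Listing the qualifying partitions of 8:
8
6 + 2
5 + 3
4 + 4
4 + 2 + 2
3 + 3 + 2
2 + 2 + 2 + 2
Counting gives 7.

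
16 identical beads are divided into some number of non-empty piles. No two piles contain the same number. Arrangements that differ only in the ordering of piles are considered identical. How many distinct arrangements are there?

There are too many to list fully; the first 12 (by largest part) are:
16
15,1
14,2
13,3
13,2,1
12,4
12,3,1
11,5
11,4,1
11,3,2
10,6
10,5,1
…and 20 more, for 32 total.

32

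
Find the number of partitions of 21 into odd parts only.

76

A full systematic count gives 76.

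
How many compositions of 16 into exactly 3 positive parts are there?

105

Place 2 bars in the 15 internal gaps of a row of 16 dots: C(15,2) = 105.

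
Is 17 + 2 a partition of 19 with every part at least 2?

Yes

The parts sum to 19, and the condition 'every summand is at least 2' holds.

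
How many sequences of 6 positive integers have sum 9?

By stars and bars with positive parts, the count is C(8,5) = 56.

56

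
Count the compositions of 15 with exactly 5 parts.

1001

A composition of 15 into 5 positive parts is chosen by placing 4 dividers among the 14 gaps between 15 units: C(14,4) = 1001.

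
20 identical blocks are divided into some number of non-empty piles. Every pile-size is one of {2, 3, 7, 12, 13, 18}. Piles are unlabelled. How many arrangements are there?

13

Enumerating:
18 + 2
13 + 7
13 + 3 + 2 + 2
12 + 3 + 3 + 2
12 + 2 + 2 + 2 + 2
7 + 7 + 3 + 3
7 + 7 + 2 + 2 + 2
7 + 3 + 3 + 3 + 2 + 2
7 + 3 + 2 + 2 + 2 + 2 + 2
3 + 3 + 3 + 3 + 3 + 3 + 2
3 + 3 + 3 + 3 + 2 + 2 + 2 + 2
3 + 3 + 2 + 2 + 2 + 2 + 2 + 2 + 2
2 + 2 + 2 + 2 + 2 + 2 + 2 + 2 + 2 + 2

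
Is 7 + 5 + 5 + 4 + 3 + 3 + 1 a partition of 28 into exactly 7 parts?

Yes

The parts sum to 28, and the condition 'there are exactly 7 summands' holds.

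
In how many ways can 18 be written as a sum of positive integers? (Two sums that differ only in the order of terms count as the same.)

385

Counting exhaustively, 385 partitions satisfy the conditions.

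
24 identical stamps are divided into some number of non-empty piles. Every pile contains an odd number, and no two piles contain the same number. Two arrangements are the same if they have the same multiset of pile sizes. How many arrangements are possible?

11

The partitions of 24 that satisfy the conditions:
23,1
21,3
19,5
17,7
15,9
15,5,3,1
13,11
13,7,3,1
11,9,3,1
11,7,5,1
9,7,5,3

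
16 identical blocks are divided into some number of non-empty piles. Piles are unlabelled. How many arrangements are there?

Enumerating by decreasing first part gives 231 partitions in all.

231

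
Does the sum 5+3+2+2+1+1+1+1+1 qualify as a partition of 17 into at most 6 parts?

No

The parts sum to 17, and the condition 'there are at most 6 summands' is violated.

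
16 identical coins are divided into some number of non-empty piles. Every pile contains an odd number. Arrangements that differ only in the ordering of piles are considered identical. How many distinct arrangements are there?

32

There are too many to list fully; the first 12 (by largest part) are:
15,1
13,3
13,1,1,1
11,5
11,3,1,1
11,1,1,1,1,1
9,7
9,5,1,1
9,3,3,1
9,3,1,1,1,1
9,1,1,1,1,1,1,1
7,7,1,1
…and 20 more, for 32 total.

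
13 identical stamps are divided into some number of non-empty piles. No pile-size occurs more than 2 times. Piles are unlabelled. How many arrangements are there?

There are too many to list fully; the first 12 (by largest part) are:
13
12, 1
11, 2
11, 1, 1
10, 3
10, 2, 1
9, 4
9, 3, 1
9, 2, 2
9, 2, 1, 1
8, 5
8, 4, 1
…and 32 more, for 44 total.

44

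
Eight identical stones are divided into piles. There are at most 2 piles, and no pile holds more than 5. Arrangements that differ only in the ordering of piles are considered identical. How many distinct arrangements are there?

They are:
5,3
4,4
Counting gives 2.

2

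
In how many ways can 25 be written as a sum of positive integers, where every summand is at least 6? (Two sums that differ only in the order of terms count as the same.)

17

The partitions of 25 that satisfy the conditions:
25
19 + 6
18 + 7
17 + 8
16 + 9
15 + 10
14 + 11
13 + 12
13 + 6 + 6
12 + 7 + 6
11 + 8 + 6
11 + 7 + 7
10 + 9 + 6
10 + 8 + 7
9 + 9 + 7
9 + 8 + 8
7 + 6 + 6 + 6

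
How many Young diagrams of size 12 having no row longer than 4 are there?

34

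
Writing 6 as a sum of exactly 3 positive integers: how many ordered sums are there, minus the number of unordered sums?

7

Ordered (compositions into 3 parts): C(5,2) = 10.
Partitions of 6 into exactly 3 parts: 3.
Difference: 10 − 3 = 7.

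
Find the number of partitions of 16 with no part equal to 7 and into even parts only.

Enumerating:
16
14+2
12+4
12+2+2
10+6
10+4+2
10+2+2+2
8+8
8+6+2
8+4+4
8+4+2+2
8+2+2+2+2
6+6+4
6+6+2+2
6+4+4+2
6+4+2+2+2
6+2+2+2+2+2
4+4+4+4
4+4+4+2+2
4+4+2+2+2+2
4+2+2+2+2+2+2
2+2+2+2+2+2+2+2

22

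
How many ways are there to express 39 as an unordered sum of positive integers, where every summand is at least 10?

23

Listing the qualifying partitions of 39:
39
10,29
11,28
12,27
13,26
14,25
15,24
16,23
17,22
18,21
19,20
10,10,19
10,11,18
10,12,17
11,11,17
10,13,16
11,12,16
10,14,15
11,13,15
12,12,15
11,14,14
12,13,14
13,13,13
Counting gives 23.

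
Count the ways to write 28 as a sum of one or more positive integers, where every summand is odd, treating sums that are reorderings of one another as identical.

A full systematic count gives 222.

222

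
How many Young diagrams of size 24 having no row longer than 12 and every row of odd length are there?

A full systematic count gives 91.

91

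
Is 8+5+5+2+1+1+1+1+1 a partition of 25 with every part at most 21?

The parts sum to 25, and the condition 'no summand exceeds 21' holds.

Yes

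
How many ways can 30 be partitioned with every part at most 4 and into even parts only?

8

They are:
4, 4, 4, 4, 4, 4, 4, 2
4, 4, 4, 4, 4, 4, 2, 2, 2
4, 4, 4, 4, 4, 2, 2, 2, 2, 2
4, 4, 4, 4, 2, 2, 2, 2, 2, 2, 2
4, 4, 4, 2, 2, 2, 2, 2, 2, 2, 2, 2
4, 4, 2, 2, 2, 2, 2, 2, 2, 2, 2, 2, 2
4, 2, 2, 2, 2, 2, 2, 2, 2, 2, 2, 2, 2, 2
2, 2, 2, 2, 2, 2, 2, 2, 2, 2, 2, 2, 2, 2, 2
Counting gives 8.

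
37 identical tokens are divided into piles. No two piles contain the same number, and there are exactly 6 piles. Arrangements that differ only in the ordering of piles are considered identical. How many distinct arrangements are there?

Systematic enumeration (by largest part, then next-largest, …) yields 136.

136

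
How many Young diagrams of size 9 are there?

30

A partial list (first 12 by largest part):
9
8+1
7+2
7+1+1
6+3
6+2+1
6+1+1+1
5+4
5+3+1
5+2+2
5+2+1+1
5+1+1+1+1
…and 18 more, for 30 total.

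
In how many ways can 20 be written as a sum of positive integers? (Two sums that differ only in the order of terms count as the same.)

627

Direct enumeration gives 627 partitions.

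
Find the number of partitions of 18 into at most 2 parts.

The partitions of 18 that satisfy the conditions:
18
1, 17
2, 16
3, 15
4, 14
5, 13
6, 12
7, 11
8, 10
9, 9

10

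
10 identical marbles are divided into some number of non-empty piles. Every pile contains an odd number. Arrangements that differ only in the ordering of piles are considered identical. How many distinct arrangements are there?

Enumerating:
9+1
7+3
7+1+1+1
5+5
5+3+1+1
5+1+1+1+1+1
3+3+3+1
3+3+1+1+1+1
3+1+1+1+1+1+1+1
1+1+1+1+1+1+1+1+1+1

10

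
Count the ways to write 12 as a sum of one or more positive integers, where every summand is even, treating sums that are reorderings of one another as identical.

The partitions of 12 that satisfy the conditions:
12
10,2
8,4
8,2,2
6,6
6,4,2
6,2,2,2
4,4,4
4,4,2,2
4,2,2,2,2
2,2,2,2,2,2
That's 11 in total.

11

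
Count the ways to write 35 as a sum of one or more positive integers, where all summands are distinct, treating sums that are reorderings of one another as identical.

A full systematic count gives 585.

585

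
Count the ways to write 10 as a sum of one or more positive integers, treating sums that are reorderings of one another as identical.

A partial list (first 12 by largest part):
10
9, 1
8, 2
8, 1, 1
7, 3
7, 2, 1
7, 1, 1, 1
6, 4
6, 3, 1
6, 2, 2
6, 2, 1, 1
6, 1, 1, 1, 1
…and 30 more, for 42 total.

42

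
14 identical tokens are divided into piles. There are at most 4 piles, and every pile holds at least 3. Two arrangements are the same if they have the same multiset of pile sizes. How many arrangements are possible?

13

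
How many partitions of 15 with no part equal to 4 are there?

A full systematic count gives 120.

120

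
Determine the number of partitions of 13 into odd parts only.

18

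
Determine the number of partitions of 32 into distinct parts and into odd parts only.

The partitions of 32 that satisfy the conditions:
31+1
29+3
27+5
25+7
23+9
23+5+3+1
21+11
21+7+3+1
19+13
19+9+3+1
19+7+5+1
17+15
17+11+3+1
17+9+5+1
17+7+5+3
15+13+3+1
15+11+5+1
15+9+7+1
15+9+5+3
13+11+7+1
13+11+5+3
13+9+7+3
11+9+7+5

23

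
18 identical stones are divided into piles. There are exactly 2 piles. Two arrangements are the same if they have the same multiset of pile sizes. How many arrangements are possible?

9

Enumerating:
17+1
16+2
15+3
14+4
13+5
12+6
11+7
10+8
9+9
That's 9 in total.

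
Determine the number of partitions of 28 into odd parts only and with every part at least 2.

30

There are too many to list fully; the first 12 (by largest part) are:
25+3
23+5
21+7
19+9
19+3+3+3
17+11
17+5+3+3
15+13
15+7+3+3
15+5+5+3
13+9+3+3
13+7+5+3
…and 18 more, for 30 total.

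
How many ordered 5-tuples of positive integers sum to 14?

715

Equivalently, choose which 4 of the 13 gaps become plus signs: C(13,4) = 715.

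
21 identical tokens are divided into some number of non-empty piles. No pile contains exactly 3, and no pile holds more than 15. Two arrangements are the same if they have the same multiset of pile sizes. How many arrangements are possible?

There are 392 such partitions.

392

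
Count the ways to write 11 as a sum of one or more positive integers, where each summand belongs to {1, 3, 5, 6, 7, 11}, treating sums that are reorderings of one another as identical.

Enumerating:
11
7, 3, 1
7, 1, 1, 1, 1
6, 5
6, 3, 1, 1
6, 1, 1, 1, 1, 1
5, 5, 1
5, 3, 3
5, 3, 1, 1, 1
5, 1, 1, 1, 1, 1, 1
3, 3, 3, 1, 1
3, 3, 1, 1, 1, 1, 1
3, 1, 1, 1, 1, 1, 1, 1, 1
1, 1, 1, 1, 1, 1, 1, 1, 1, 1, 1
Counting gives 14.

14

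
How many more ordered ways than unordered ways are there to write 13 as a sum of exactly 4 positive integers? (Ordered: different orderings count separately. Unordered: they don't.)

202

Compositions: C(12,3) = 220.
Unordered (partitions into 4 parts): 18.
Difference: 220 − 18 = 202.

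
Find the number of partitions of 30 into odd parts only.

296

Direct enumeration gives 296 partitions.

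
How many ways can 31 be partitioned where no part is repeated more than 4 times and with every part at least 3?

Systematic enumeration (by largest part, then next-largest, …) yields 362.

362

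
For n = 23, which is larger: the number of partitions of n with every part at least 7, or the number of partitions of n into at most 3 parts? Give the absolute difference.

Partitions of 23 with every part at least 7: 8.
Partitions of 23 into at most 3 parts: 56.
|8 − 56| = 48.

48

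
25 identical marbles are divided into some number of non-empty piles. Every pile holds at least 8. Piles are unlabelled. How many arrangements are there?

7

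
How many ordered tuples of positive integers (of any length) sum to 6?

The number of compositions of n is 2^(n−1); here 2^5 = 32.

32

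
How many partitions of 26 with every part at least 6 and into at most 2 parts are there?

They are:
26
20 + 6
19 + 7
18 + 8
17 + 9
16 + 10
15 + 11
14 + 12
13 + 13

9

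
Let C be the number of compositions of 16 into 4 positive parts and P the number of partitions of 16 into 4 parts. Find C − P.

421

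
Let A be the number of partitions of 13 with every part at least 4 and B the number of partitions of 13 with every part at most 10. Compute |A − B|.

92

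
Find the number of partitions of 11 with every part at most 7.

49

A partial list (first 12 by largest part):
7, 4
7, 3, 1
7, 2, 2
7, 2, 1, 1
7, 1, 1, 1, 1
6, 5
6, 4, 1
6, 3, 2
6, 3, 1, 1
6, 2, 2, 1
6, 2, 1, 1, 1
6, 1, 1, 1, 1, 1
…and 37 more, for 49 total.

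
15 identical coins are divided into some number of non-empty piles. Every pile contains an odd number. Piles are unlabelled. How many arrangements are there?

27

There are too many to list fully; the first 12 (by largest part) are:
15
13,1,1
11,3,1
11,1,1,1,1
9,5,1
9,3,3
9,3,1,1,1
9,1,1,1,1,1,1
7,7,1
7,5,3
7,5,1,1,1
7,3,3,1,1
…and 15 more, for 27 total.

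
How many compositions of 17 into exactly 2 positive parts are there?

By stars and bars with positive parts, the count is C(16,1) = 16.

16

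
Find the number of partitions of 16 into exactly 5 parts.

37

There are too many to list fully; the first 12 (by largest part) are:
12, 1, 1, 1, 1
11, 2, 1, 1, 1
10, 3, 1, 1, 1
10, 2, 2, 1, 1
9, 4, 1, 1, 1
9, 3, 2, 1, 1
9, 2, 2, 2, 1
8, 5, 1, 1, 1
8, 4, 2, 1, 1
8, 3, 3, 1, 1
8, 3, 2, 2, 1
8, 2, 2, 2, 2
…and 25 more, for 37 total.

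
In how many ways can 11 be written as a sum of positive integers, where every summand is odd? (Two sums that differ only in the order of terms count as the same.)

Enumerating:
11
9,1,1
7,3,1
7,1,1,1,1
5,5,1
5,3,3
5,3,1,1,1
5,1,1,1,1,1,1
3,3,3,1,1
3,3,1,1,1,1,1
3,1,1,1,1,1,1,1,1
1,1,1,1,1,1,1,1,1,1,1

12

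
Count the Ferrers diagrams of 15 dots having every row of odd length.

27

There are too many to list fully; the first 12 (by largest part) are:
15
1,1,13
1,3,11
1,1,1,1,11
1,5,9
3,3,9
1,1,1,3,9
1,1,1,1,1,1,9
1,7,7
3,5,7
1,1,1,5,7
1,1,3,3,7
…and 15 more, for 27 total.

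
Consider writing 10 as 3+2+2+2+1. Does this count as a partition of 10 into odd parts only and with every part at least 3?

No

The parts sum to 10, and the condition 'every summand is odd' is violated.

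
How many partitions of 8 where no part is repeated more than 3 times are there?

They are:
8
7,1
6,2
6,1,1
5,3
5,2,1
5,1,1,1
4,4
4,3,1
4,2,2
4,2,1,1
3,3,2
3,3,1,1
3,2,2,1
3,2,1,1,1
2,2,2,1,1
Counting gives 16.

16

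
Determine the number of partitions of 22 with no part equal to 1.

Systematic enumeration (by largest part, then next-largest, …) yields 210.

210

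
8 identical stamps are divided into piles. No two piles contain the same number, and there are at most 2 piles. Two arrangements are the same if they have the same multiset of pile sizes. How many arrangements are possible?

4

They are:
8
7+1
6+2
5+3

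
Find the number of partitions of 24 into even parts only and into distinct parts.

15

They are:
24
22, 2
20, 4
18, 6
18, 4, 2
16, 8
16, 6, 2
14, 10
14, 8, 2
14, 6, 4
12, 10, 2
12, 8, 4
12, 6, 4, 2
10, 8, 6
10, 8, 4, 2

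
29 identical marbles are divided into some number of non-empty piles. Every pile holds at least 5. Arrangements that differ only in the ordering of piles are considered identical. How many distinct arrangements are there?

58

A partial list (first 12 by largest part):
29
24,5
23,6
22,7
21,8
20,9
19,10
19,5,5
18,11
18,6,5
17,12
17,7,5
…and 46 more, for 58 total.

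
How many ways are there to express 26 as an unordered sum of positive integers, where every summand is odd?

165

Counting exhaustively, 165 partitions satisfy the conditions.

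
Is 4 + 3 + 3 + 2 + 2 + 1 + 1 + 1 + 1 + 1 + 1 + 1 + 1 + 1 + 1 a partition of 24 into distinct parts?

No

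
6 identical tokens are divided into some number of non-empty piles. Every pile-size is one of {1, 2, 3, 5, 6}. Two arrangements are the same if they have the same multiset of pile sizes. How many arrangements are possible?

They are:
6
5+1
3+3
3+2+1
3+1+1+1
2+2+2
2+2+1+1
2+1+1+1+1
1+1+1+1+1+1

9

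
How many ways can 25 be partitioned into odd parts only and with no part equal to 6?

Counting exhaustively, 142 partitions satisfy the conditions.

142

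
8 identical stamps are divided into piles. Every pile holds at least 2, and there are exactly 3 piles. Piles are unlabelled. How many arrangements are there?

2

The partitions of 8 that satisfy the conditions:
2 + 2 + 4
2 + 3 + 3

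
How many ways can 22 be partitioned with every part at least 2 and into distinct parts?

48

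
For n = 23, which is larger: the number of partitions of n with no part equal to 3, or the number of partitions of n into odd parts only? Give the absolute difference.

524

Partitions of 23 with no part equal to 3: 628.
Partitions of 23 into odd parts only: 104.
|628 − 104| = 524.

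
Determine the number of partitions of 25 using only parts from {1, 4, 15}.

10

Listing the qualifying partitions of 25:
15,4,4,1,1
15,4,1,1,1,1,1,1
15,1,1,1,1,1,1,1,1,1,1
4,4,4,4,4,4,1
4,4,4,4,4,1,1,1,1,1
4,4,4,4,1,1,1,1,1,1,1,1,1
4,4,4,1,1,1,1,1,1,1,1,1,1,1,1,1
4,4,1,1,1,1,1,1,1,1,1,1,1,1,1,1,1,1,1
4,1,1,1,1,1,1,1,1,1,1,1,1,1,1,1,1,1,1,1,1,1
1,1,1,1,1,1,1,1,1,1,1,1,1,1,1,1,1,1,1,1,1,1,1,1,1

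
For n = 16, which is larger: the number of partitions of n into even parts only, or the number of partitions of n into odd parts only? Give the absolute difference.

Partitions of 16 into even parts only: 22.
Partitions of 16 into odd parts only: 32.
|22 − 32| = 10.

10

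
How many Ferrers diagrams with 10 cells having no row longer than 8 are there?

40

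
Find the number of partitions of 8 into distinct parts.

6

Listing the qualifying partitions of 8:
8
7+1
6+2
5+3
5+2+1
4+3+1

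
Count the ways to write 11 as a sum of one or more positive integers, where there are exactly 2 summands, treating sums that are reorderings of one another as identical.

5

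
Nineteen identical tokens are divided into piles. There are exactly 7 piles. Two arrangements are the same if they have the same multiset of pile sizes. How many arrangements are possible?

65

There are too many to list fully; the first 12 (by largest part) are:
1,1,1,1,1,1,13
1,1,1,1,1,2,12
1,1,1,1,1,3,11
1,1,1,1,2,2,11
1,1,1,1,1,4,10
1,1,1,1,2,3,10
1,1,1,2,2,2,10
1,1,1,1,1,5,9
1,1,1,1,2,4,9
1,1,1,1,3,3,9
1,1,1,2,2,3,9
1,1,2,2,2,2,9
…and 53 more, for 65 total.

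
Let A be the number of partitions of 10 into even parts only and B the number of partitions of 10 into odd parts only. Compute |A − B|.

Partitions of 10 into even parts only: 7.
Partitions of 10 into odd parts only: 10.
|7 − 10| = 3.

3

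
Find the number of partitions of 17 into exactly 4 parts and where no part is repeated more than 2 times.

34

There are too many to list fully; the first 12 (by largest part) are:
13 + 2 + 1 + 1
12 + 3 + 1 + 1
12 + 2 + 2 + 1
11 + 4 + 1 + 1
11 + 3 + 2 + 1
10 + 5 + 1 + 1
10 + 4 + 2 + 1
10 + 3 + 3 + 1
10 + 3 + 2 + 2
9 + 6 + 1 + 1
9 + 5 + 2 + 1
9 + 4 + 3 + 1
…and 22 more, for 34 total.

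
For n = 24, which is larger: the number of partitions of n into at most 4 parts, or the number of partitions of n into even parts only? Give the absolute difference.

92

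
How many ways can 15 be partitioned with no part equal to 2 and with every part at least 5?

Listing the qualifying partitions of 15:
15
10, 5
9, 6
8, 7
5, 5, 5

5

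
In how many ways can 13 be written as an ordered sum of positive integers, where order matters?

4096

Each of the 12 gaps between 13 units is either a break or not: 2^12 = 4096.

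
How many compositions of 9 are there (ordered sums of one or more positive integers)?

Each of the 8 gaps between 9 units is either a break or not: 2^8 = 256.

256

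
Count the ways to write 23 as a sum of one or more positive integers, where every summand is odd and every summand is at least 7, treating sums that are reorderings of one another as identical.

2

Enumerating:
23
9+7+7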